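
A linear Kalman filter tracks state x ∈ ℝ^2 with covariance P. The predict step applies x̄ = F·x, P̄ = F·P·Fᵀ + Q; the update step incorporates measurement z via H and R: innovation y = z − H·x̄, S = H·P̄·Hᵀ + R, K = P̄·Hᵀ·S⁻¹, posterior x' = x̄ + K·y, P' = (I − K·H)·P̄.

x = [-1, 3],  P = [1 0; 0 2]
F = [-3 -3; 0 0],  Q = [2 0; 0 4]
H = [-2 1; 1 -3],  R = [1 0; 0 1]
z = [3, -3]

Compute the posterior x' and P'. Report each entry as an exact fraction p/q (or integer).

x̄ = F·x = [-6, 0]
P̄ = F·P·Fᵀ + Q = [29 0; 0 4]
y = z − H·x̄ = [-9, 3]
S = H·P̄·Hᵀ + R = [121 -70; -70 66]
K = P̄·Hᵀ·S⁻¹ = [-899/1543 -551/3086; -288/1543 -586/1543]
x' = x̄ + K·y = [-3987/3086, 834/1543]
P' = (I − K·H)·P̄ = [1189/3086 290/1543; 290/1543 292/1543]

x' = [-3987/3086, 834/1543]
P' = [1189/3086 290/1543; 290/1543 292/1543]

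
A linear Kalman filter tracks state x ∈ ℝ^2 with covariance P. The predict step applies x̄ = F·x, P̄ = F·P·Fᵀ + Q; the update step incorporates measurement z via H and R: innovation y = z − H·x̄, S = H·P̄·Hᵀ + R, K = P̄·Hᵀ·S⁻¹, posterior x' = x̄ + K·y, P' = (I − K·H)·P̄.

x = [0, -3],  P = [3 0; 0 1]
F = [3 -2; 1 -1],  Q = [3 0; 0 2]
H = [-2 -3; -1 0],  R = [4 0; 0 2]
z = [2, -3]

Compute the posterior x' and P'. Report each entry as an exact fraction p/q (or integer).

x' = [383/307, -320/307]
P' = [1766/1535 -908/1535; -908/1535 1044/1535]

x̄ = F·x = [6, 3]
P̄ = F·P·Fᵀ + Q = [34 11; 11 6]
y = z − H·x̄ = [23, 3]
S = H·P̄·Hᵀ + R = [326 101; 101 36]
K = P̄·Hᵀ·S⁻¹ = [-202/1535 -883/1535; -329/1535 454/1535]
x' = x̄ + K·y = [383/307, -320/307]
P' = (I − K·H)·P̄ = [1766/1535 -908/1535; -908/1535 1044/1535]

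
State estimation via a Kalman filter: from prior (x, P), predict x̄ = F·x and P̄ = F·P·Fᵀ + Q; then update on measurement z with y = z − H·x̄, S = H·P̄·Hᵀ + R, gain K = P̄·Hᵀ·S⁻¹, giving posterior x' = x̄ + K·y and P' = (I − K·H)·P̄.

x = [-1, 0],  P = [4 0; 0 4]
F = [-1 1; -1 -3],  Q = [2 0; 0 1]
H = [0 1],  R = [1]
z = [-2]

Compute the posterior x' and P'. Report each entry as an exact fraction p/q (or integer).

x' = [11/7, -27/14]
P' = [178/21 -4/21; -4/21 41/42]

x̄ = F·x = [1, 1]
P̄ = F·P·Fᵀ + Q = [10 -8; -8 41]
y = z − H·x̄ = [-3]
S = H·P̄·Hᵀ + R = [42]
K = P̄·Hᵀ·S⁻¹ = [-4/21; 41/42]
x' = x̄ + K·y = [11/7, -27/14]
P' = (I − K·H)·P̄ = [178/21 -4/21; -4/21 41/42]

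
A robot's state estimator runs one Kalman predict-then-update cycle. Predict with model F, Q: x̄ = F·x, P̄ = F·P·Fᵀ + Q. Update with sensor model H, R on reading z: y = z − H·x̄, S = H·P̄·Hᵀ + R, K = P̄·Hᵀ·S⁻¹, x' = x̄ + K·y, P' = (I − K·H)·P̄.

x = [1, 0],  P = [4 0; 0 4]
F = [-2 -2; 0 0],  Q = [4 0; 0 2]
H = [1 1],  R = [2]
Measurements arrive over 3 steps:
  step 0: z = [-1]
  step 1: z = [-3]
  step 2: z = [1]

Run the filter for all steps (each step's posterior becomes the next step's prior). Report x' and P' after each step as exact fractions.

step 0: x' = [-11/10, 1/20], P' = [18/5 -9/5; -9/5 19/10]
step 1: x' = [-22/13, -17/26], P' = [116/39 -58/39; -58/39 68/39]
step 2: x' = [145/73, -36/73], P' = [214/73 -107/73; -107/73 253/146]

step 0: x̄ = F·x = [-2, 0]
step 0: P̄ = F·P·Fᵀ + Q = [36 0; 0 2]
step 0: y = z − H·x̄ = [1]
step 0: S = H·P̄·Hᵀ + R = [40]
step 0: K = P̄·Hᵀ·S⁻¹ = [9/10; 1/20]
step 0: x' = x̄ + K·y = [-11/10, 1/20]
step 0: P' = (I − K·H)·P̄ = [18/5 -9/5; -9/5 19/10]
step 1: x̄ = F·x = [21/10, 0]
step 1: P̄ = F·P·Fᵀ + Q = [58/5 0; 0 2]
step 1: y = z − H·x̄ = [-51/10]
step 1: S = H·P̄·Hᵀ + R = [78/5]
step 1: K = P̄·Hᵀ·S⁻¹ = [29/39; 5/39]
step 1: x' = x̄ + K·y = [-22/13, -17/26]
step 1: P' = (I − K·H)·P̄ = [116/39 -58/39; -58/39 68/39]
step 2: x̄ = F·x = [61/13, 0]
step 2: P̄ = F·P·Fᵀ + Q = [428/39 0; 0 2]
step 2: y = z − H·x̄ = [-48/13]
step 2: S = H·P̄·Hᵀ + R = [584/39]
step 2: K = P̄·Hᵀ·S⁻¹ = [107/146; 39/292]
step 2: x' = x̄ + K·y = [145/73, -36/73]
step 2: P' = (I − K·H)·P̄ = [214/73 -107/73; -107/73 253/146]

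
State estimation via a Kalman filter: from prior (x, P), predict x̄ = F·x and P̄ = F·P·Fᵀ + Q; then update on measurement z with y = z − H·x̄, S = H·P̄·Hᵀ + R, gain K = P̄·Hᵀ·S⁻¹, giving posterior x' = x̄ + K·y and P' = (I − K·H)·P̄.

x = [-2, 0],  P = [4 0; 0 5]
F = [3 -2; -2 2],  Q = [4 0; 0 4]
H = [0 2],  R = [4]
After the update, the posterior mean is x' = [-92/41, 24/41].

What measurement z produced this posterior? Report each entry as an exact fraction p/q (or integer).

x̄ = F·x = [-6, 4]
P̄ = F·P·Fᵀ + Q = [60 -44; -44 40]
S = H·P̄·Hᵀ + R = [164]
K = P̄·Hᵀ·S⁻¹ = [-22/41; 20/41]
x' − x̄ = [154/41, -140/41] = K·y
y = (KᵀK)⁻¹·Kᵀ·(x' − x̄) = [-7]
z = y + H·x̄ = [-7] + [8] = [1]

z = [1]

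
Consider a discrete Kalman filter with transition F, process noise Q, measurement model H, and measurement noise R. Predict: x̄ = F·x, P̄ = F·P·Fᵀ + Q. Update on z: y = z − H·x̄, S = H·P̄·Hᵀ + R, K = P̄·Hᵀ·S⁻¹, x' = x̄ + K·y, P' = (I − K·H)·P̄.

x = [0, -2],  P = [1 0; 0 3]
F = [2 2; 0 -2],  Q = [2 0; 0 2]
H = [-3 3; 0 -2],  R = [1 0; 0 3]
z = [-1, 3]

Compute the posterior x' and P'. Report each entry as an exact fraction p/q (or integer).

x̄ = F·x = [-4, 4]
P̄ = F·P·Fᵀ + Q = [18 -12; -12 14]
y = z − H·x̄ = [-25, 11]
S = H·P̄·Hᵀ + R = [505 -156; -156 59]
K = P̄·Hᵀ·S⁻¹ = [-1566/5459 -1920/5459; 234/5459 -1972/5459]
x' = x̄ + K·y = [-3806/5459, -5706/5459]
P' = (I − K·H)·P̄ = [3402/5459 2880/5459; 2880/5459 2958/5459]

x' = [-3806/5459, -5706/5459]
P' = [3402/5459 2880/5459; 2880/5459 2958/5459]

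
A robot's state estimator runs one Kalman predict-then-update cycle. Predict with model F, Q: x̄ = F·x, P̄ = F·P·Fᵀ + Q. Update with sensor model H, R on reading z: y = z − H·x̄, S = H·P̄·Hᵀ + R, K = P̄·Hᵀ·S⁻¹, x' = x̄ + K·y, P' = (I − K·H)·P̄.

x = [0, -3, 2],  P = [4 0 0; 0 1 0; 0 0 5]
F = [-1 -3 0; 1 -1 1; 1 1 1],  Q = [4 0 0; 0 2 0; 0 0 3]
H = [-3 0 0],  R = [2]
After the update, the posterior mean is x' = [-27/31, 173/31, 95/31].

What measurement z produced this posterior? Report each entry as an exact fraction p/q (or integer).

z = [3]

x̄ = F·x = [9, 5, -1]
P̄ = F·P·Fᵀ + Q = [17 -1 -7; -1 12 8; -7 8 13]
S = H·P̄·Hᵀ + R = [155]
K = P̄·Hᵀ·S⁻¹ = [-51/155; 3/155; 21/155]
x' − x̄ = [-306/31, 18/31, 126/31] = K·y
y = (KᵀK)⁻¹·Kᵀ·(x' − x̄) = [30]
z = y + H·x̄ = [30] + [-27] = [3]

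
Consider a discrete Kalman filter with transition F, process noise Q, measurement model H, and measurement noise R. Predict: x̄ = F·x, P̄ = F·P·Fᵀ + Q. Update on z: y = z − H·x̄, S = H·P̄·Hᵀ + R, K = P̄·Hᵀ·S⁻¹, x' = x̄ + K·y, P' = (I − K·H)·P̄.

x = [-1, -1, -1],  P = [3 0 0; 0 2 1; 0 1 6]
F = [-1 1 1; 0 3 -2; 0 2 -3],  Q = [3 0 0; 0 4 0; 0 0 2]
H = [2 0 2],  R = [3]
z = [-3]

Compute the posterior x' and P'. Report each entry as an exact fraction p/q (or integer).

x' = [-161/155, -67/31, -67/155]
P' = [2476/155 -179/31 -2473/155; -179/31 334/31 197/31; -2473/155 197/31 2584/155]

x̄ = F·x = [-1, -1, 1]
P̄ = F·P·Fᵀ + Q = [16 -5 -15; -5 34 35; -15 35 52]
y = z − H·x̄ = [-3]
S = H·P̄·Hᵀ + R = [155]
K = P̄·Hᵀ·S⁻¹ = [2/155; 12/31; 74/155]
x' = x̄ + K·y = [-161/155, -67/31, -67/155]
P' = (I − K·H)·P̄ = [2476/155 -179/31 -2473/155; -179/31 334/31 197/31; -2473/155 197/31 2584/155]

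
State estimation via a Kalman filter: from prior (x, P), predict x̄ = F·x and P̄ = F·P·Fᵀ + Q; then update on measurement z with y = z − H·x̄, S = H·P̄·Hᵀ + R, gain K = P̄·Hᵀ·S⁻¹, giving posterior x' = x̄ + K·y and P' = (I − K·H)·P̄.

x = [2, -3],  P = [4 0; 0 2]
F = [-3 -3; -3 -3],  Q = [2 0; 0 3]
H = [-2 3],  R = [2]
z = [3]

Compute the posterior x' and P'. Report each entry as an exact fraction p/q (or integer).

x' = [3, 3]
P' = [2596/91 252/13; 252/13 174/13]

x̄ = F·x = [3, 3]
P̄ = F·P·Fᵀ + Q = [56 54; 54 57]
y = z − H·x̄ = [0]
S = H·P̄·Hᵀ + R = [91]
K = P̄·Hᵀ·S⁻¹ = [50/91; 9/13]
x' = x̄ + K·y = [3, 3]
P' = (I − K·H)·P̄ = [2596/91 252/13; 252/13 174/13]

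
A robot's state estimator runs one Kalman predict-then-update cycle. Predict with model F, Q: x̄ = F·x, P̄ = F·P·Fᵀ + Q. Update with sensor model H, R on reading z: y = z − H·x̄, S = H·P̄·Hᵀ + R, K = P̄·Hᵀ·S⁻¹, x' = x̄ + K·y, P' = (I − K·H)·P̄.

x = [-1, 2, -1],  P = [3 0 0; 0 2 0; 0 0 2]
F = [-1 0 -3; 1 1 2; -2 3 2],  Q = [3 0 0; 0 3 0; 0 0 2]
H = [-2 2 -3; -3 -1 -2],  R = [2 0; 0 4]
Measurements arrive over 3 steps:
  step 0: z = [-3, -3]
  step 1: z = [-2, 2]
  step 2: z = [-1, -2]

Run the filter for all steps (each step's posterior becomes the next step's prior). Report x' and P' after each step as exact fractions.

step 0: x' = [5791/9904, 1211/9904, 3447/4952], P' = [159171/9904 -112545/9904 -90357/4952; -112545/9904 87403/9904 65671/4952; -90357/4952 65671/4952 52147/2476]
step 1: x' = [-1537296847/296709925, 757937251/296709925, 1708093472/296709925], P' = [6252965019/593419850 -4290445377/593419850 -3569657547/296709925; -4290445377/593419850 3390513291/593419850 2552497501/296709925; -3569657547/296709925 2552497501/296709925 4176785172/296709925]
step 2: x' = [-39732454696685/22917535654756, 36228931331791/22917535654756, 29973061288445/11458767827378], P' = [243481757331153/22917535654756 -167035278396123/22917535654756 -138977735363199/11458767827378; -167035278396123/22917535654756 131828411318201/22917535654756 99324800441421/11458767827378; -138977735363199/11458767827378 99324800441421/11458767827378 81279215252951/5729383913689]

step 0: x̄ = F·x = [4, -1, 6]
step 0: P̄ = F·P·Fᵀ + Q = [24 -15 -6; -15 16 8; -6 8 40]
step 0: y = z − H·x̄ = [25, 20]
step 0: S = H·P̄·Hᵀ + R = [474 326; 326 266]
step 0: K = P̄·Hᵀ·S⁻¹ = [-645/9904 -885/9904; 2935/9904 -3113/9904; -413/4952 -797/4952]
step 0: x' = x̄ + K·y = [5791/9904, 1211/9904, 3447/4952]
step 0: P' = (I − K·H)·P̄ = [159171/9904 -112545/9904 -90357/4952; -112545/9904 87403/9904 65671/4952; -90357/4952 65671/4952 52147/2476]
step 1: x̄ = F·x = [-26473/9904, 10395/4952, 5839/9904]
step 1: P̄ = F·P·Fᵀ + Q = [981891/9904 -394305/4952 -2500485/9904; -394305/4952 172015/2476 1038919/4952; -2500485/9904 1038919/4952 6649827/9904]
step 1: y = z − H·x̄ = [-96817/9904, -27143/9904]
step 1: S = H·P̄·Hᵀ + R = [17917059/9904 12984485/9904; 12984485/9904 9737875/9904]
step 1: K = P̄·Hᵀ·S⁻¹ = [33112449/118683970 -47454873/593419850; 4693233/118683970 -182291791/593419850; -28604542/59341985 -49273801/296709925]
step 1: x' = x̄ + K·y = [-1537296847/296709925, 757937251/296709925, 1708093472/296709925]
step 1: P' = (I − K·H)·P̄ = [6252965019/593419850 -4290445377/593419850 -3569657547/296709925; -4290445377/593419850 3390513291/593419850 2552497501/296709925; -3569657547/296709925 2552497501/296709925 4176785172/296709925]
step 2: x̄ = F·x = [-3586983569/296709925, 2636827348/296709925, 8764592391/296709925]
step 2: P̄ = F·P·Fᵀ + Q = [40379467101/593419850 -15851175621/296709925 -99246371289/593419850; -15851175621/296709925 14059924057/296709925 40954018019/296709925; -99246371289/593419850 40954018019/296709925 259987406071/593419850]
step 2: y = z − H·x̄ = [13549445414/296709925, 8811641573/296709925]
step 2: S = H·P̄·Hᵀ + R = [694836677211/593419850 500660084977/593419850; 500660084977/593419850 380319936939/593419850]
step 2: K = P̄·Hᵀ·S⁻¹ = [6416170362321/22917535654756 -1874763036135/22917535654756; 889288390061/22917535654756 -7005444473879/22917535654756; -5535109954233/11458767827378 -1877113840907/11458767827378]
step 2: x' = x̄ + K·y = [-39732454696685/22917535654756, 36228931331791/22917535654756, 29973061288445/11458767827378]
step 2: P' = (I − K·H)·P̄ = [243481757331153/22917535654756 -167035278396123/22917535654756 -138977735363199/11458767827378; -167035278396123/22917535654756 131828411318201/22917535654756 99324800441421/11458767827378; -138977735363199/11458767827378 99324800441421/11458767827378 81279215252951/5729383913689]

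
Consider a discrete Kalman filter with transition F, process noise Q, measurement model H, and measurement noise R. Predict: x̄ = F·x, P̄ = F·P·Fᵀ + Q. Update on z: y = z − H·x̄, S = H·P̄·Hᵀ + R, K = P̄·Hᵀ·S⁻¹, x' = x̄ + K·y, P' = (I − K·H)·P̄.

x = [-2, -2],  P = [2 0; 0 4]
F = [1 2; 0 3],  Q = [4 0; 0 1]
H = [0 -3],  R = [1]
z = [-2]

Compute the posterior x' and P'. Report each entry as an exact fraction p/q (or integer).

x' = [-282/167, 108/167]
P' = [1082/167 12/167; 12/167 37/334]

x̄ = F·x = [-6, -6]
P̄ = F·P·Fᵀ + Q = [22 24; 24 37]
y = z − H·x̄ = [-20]
S = H·P̄·Hᵀ + R = [334]
K = P̄·Hᵀ·S⁻¹ = [-36/167; -111/334]
x' = x̄ + K·y = [-282/167, 108/167]
P' = (I − K·H)·P̄ = [1082/167 12/167; 12/167 37/334]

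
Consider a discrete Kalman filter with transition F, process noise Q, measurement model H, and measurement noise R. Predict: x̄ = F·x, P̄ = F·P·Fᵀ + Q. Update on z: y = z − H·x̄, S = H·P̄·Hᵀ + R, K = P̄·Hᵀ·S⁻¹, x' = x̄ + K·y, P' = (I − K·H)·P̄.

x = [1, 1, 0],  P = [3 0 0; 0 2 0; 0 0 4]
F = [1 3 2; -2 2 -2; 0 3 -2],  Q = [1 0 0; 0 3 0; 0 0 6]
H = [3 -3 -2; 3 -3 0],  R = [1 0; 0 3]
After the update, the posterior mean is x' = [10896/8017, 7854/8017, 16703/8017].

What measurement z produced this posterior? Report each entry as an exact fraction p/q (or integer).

z = [-3, 1]

x̄ = F·x = [4, 0, 3]
P̄ = F·P·Fᵀ + Q = [38 -10 2; -10 39 28; 2 28 40]
S = H·P̄·Hᵀ + R = [1346 1029; 1029 876]
K = P̄·Hᵀ·S⁻¹ = [-8512/40085 16588/40085; -1771/8017 735/8017; -19382/40085 19198/40085]
x' − x̄ = [-21172/8017, 7854/8017, -7348/8017] = K·y
y = (KᵀK)⁻¹·Kᵀ·(x' − x̄) = [-9, -11]
z = y + H·x̄ = [-9, -11] + [6, 12] = [-3, 1]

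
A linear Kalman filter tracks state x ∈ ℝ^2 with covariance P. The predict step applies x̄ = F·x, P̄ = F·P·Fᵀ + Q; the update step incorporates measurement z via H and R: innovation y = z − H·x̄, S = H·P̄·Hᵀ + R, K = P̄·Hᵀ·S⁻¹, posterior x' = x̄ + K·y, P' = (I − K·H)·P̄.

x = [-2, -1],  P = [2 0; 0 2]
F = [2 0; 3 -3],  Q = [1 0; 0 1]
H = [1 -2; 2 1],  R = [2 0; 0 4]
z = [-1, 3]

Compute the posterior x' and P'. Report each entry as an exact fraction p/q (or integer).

x̄ = F·x = [-4, -3]
P̄ = F·P·Fᵀ + Q = [9 12; 12 37]
y = z − H·x̄ = [-3, 14]
S = H·P̄·Hᵀ + R = [111 -92; -92 125]
K = P̄·Hᵀ·S⁻¹ = [885/5411 1950/5411; -2138/5411 1067/5411]
x' = x̄ + K·y = [3001/5411, 5119/5411]
P' = (I − K·H)·P̄ = [3474/5411 852/5411; 852/5411 2564/5411]

x' = [3001/5411, 5119/5411]
P' = [3474/5411 852/5411; 852/5411 2564/5411]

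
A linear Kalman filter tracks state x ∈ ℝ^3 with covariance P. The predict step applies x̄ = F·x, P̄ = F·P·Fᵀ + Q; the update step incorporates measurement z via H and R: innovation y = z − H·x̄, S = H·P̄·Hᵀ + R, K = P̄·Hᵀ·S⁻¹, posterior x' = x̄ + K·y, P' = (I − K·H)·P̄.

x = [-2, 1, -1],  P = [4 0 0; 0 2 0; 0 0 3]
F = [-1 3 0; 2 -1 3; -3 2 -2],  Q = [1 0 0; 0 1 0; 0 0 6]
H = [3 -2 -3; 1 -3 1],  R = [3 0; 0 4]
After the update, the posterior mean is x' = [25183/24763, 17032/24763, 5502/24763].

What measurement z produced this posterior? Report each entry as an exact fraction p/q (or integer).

z = [1, -1]

x̄ = F·x = [5, -8, 10]
P̄ = F·P·Fᵀ + Q = [23 -14 24; -14 46 -46; 24 -46 62]
S = H·P̄·Hᵀ + R = [136 -9; -9 911]
K = P̄·Hᵀ·S⁻¹ = [23576/123815 12329/123815; 1862/123815 -26892/123815; -18026/123815 30266/123815]
x' − x̄ = [-98632/24763, 215136/24763, -242128/24763] = K·y
y = (KᵀK)⁻¹·Kᵀ·(x' − x̄) = [0, -40]
z = y + H·x̄ = [0, -40] + [1, 39] = [1, -1]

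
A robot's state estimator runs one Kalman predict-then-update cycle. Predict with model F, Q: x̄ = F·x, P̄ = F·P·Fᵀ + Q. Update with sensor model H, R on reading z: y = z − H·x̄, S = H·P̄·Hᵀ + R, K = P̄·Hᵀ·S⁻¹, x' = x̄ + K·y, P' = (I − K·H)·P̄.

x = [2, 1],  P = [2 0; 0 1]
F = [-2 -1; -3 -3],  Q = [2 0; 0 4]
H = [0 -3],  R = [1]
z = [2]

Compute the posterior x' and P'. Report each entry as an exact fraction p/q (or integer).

x' = [-55/56, -39/56]
P' = [211/56 3/56; 3/56 31/280]

x̄ = F·x = [-5, -9]
P̄ = F·P·Fᵀ + Q = [11 15; 15 31]
y = z − H·x̄ = [-25]
S = H·P̄·Hᵀ + R = [280]
K = P̄·Hᵀ·S⁻¹ = [-9/56; -93/280]
x' = x̄ + K·y = [-55/56, -39/56]
P' = (I − K·H)·P̄ = [211/56 3/56; 3/56 31/280]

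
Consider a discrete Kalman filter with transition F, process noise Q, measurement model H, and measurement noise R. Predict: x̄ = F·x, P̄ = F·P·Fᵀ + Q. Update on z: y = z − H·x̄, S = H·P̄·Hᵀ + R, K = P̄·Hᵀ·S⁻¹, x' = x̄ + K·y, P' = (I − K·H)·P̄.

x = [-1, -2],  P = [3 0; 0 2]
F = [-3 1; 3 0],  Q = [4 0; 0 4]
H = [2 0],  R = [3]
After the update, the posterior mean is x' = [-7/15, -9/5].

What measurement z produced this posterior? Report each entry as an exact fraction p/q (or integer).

x̄ = F·x = [1, -3]
P̄ = F·P·Fᵀ + Q = [33 -27; -27 31]
S = H·P̄·Hᵀ + R = [135]
K = P̄·Hᵀ·S⁻¹ = [22/45; -2/5]
x' − x̄ = [-22/15, 6/5] = K·y
y = (KᵀK)⁻¹·Kᵀ·(x' − x̄) = [-3]
z = y + H·x̄ = [-3] + [2] = [-1]

z = [-1]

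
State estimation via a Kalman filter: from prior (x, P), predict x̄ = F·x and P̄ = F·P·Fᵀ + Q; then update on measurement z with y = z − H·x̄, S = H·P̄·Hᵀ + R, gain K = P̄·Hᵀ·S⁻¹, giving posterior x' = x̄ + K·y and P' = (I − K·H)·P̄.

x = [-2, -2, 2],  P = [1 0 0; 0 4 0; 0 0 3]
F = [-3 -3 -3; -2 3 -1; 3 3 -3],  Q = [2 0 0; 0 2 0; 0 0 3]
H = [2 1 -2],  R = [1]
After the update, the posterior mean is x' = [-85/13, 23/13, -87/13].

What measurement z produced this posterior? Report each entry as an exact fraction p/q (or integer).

z = [2]

x̄ = F·x = [6, -4, -18]
P̄ = F·P·Fᵀ + Q = [74 -21 -18; -21 45 39; -18 39 75]
S = H·P̄·Hᵀ + R = [546]
K = P̄·Hᵀ·S⁻¹ = [163/546; -25/182; -7/26]
x' − x̄ = [-163/13, 75/13, 147/13] = K·y
y = (KᵀK)⁻¹·Kᵀ·(x' − x̄) = [-42]
z = y + H·x̄ = [-42] + [44] = [2]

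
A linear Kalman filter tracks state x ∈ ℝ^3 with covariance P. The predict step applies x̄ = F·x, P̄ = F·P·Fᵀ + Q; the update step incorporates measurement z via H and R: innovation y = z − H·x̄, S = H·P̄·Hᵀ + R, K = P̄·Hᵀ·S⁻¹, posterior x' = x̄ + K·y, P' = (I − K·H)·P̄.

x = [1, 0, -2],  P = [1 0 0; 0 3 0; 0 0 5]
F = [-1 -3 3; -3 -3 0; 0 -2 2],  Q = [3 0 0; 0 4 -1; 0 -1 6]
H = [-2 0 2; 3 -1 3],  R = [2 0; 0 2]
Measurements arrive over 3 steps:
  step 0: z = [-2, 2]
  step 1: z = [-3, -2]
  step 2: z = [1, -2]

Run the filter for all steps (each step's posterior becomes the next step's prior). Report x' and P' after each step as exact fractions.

step 0: x' = [4083/5081, 450/5081, -577/5081], P' = [10771/10162 104767/20324 15713/20324; 104767/20324 1221235/40648 198285/40648; 15713/20324 198285/40648 39267/40648]
step 1: x' = [800314525/2965150597, -1867774751/2965150597, -3362848216/2965150597], P' = [2337402019/2965150597 10062595069/2965150597 1440667996/2965150597; 10062595069/2965150597 55476364331/2965150597 8977334294/2965150597; 1440667996/2965150597 8977334294/2965150597 1967963982/2965150597]
step 2: x' = [-3559044145691/138157274981521, 457048076029189/138157274981521, 63127539146668/138157274981521], P' = [108205192370728/138157274981521 465134993146331/138157274981521 66505561970851/138157274981521; 465134993146331/138157274981521 2565186528478515/138157274981521 415004837531772/138157274981521; 66505561970851/138157274981521 415004837531772/138157274981521 91146915552087/138157274981521]

step 0: x̄ = F·x = [-7, -3, -4]
step 0: P̄ = F·P·Fᵀ + Q = [76 30 48; 30 40 17; 48 17 38]
step 0: y = z − H·x̄ = [-8, 32]
step 0: S = H·P̄·Hᵀ + R = [74 -202; -202 1650]
step 0: K = P̄·Hᵀ·S⁻¹ = [-5829/20324 3499/20324; -11249/40648 1111/40648; 7841/40648 6897/40648]
step 0: x' = x̄ + K·y = [4083/5081, 450/5081, -577/5081]
step 0: P' = (I − K·H)·P̄ = [10771/10162 104767/20324 15713/20324; 104767/20324 1221235/40648 198285/40648; 15713/20324 198285/40648 39267/40648]
step 1: x̄ = F·x = [-7164/5081, -13599/5081, -2054/5081]
step 1: P̄ = F·P·Fᵀ + Q = [1126133/5081 1445922/5081 692476/5081; 1445922/5081 15313075/40648 1791425/10162; 692476/5081 1791425/10162 462452/5081]
step 1: y = z − H·x̄ = [-25463/5081, 3893/5081]
step 1: S = H·P̄·Hᵀ + R = [824694/5081 -2881667/5081; -2881667/5081 117090579/40648]
step 1: K = P̄·Hᵀ·S⁻¹ = [-896734023/2965150597 635807488/2965150597; -1085260775/2965150597 821711879/2965150597; 527295986/2965150597 624280820/2965150597]
step 1: x' = x̄ + K·y = [800314525/2965150597, -1867774751/2965150597, -3362848216/2965150597]
step 1: P' = (I − K·H)·P̄ = [2337402019/2965150597 10062595069/2965150597 1440667996/2965150597; 10062595069/2965150597 55476364331/2965150597 8977334294/2965150597; 1440667996/2965150597 8977334294/2965150597 1967963982/2965150597]
step 2: x̄ = F·x = [-5285534920/2965150597, 3202380678/2965150597, -2990146930/2965150597]
step 2: P̄ = F·P·Fᵀ + Q = [418371353773/2965150597 533288605254/2965150597 254181812496/2965150597; 533288605254/2965150597 713311210780/2965150597 327760592063/2965150597; 254181812496/2965150597 327760592063/2965150597 175749542482/2965150597]
step 2: y = z − H·x̄ = [-1625625383/2965150597, 22099125034/2965150597]
step 2: S = H·P̄·Hᵀ + R = [348959386246/2965150597 -1044674841364/2965150597; -1044674841364/2965150597 5475307019295/2965150597]
step 2: K = P̄·Hᵀ·S⁻¹ = [-41699630399877/138157274981521 29498634939203/138157274981521; -50130155614559/138157274981521 37616481777897/138157274981521; 24641353581236/138157274981521 28976297518521/138157274981521]
step 2: x' = x̄ + K·y = [-3559044145691/138157274981521, 457048076029189/138157274981521, 63127539146668/138157274981521]
step 2: P' = (I − K·H)·P̄ = [108205192370728/138157274981521 465134993146331/138157274981521 66505561970851/138157274981521; 465134993146331/138157274981521 2565186528478515/138157274981521 415004837531772/138157274981521; 66505561970851/138157274981521 415004837531772/138157274981521 91146915552087/138157274981521]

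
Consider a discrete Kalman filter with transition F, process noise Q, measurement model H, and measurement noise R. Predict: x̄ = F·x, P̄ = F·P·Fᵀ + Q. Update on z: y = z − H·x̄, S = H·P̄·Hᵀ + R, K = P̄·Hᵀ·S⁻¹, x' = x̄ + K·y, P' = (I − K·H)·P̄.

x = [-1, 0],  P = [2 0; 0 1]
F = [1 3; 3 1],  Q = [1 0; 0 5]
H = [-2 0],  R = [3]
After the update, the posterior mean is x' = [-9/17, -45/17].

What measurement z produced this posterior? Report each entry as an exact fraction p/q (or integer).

x̄ = F·x = [-1, -3]
P̄ = F·P·Fᵀ + Q = [12 9; 9 24]
S = H·P̄·Hᵀ + R = [51]
K = P̄·Hᵀ·S⁻¹ = [-8/17; -6/17]
x' − x̄ = [8/17, 6/17] = K·y
y = (KᵀK)⁻¹·Kᵀ·(x' − x̄) = [-1]
z = y + H·x̄ = [-1] + [2] = [1]

z = [1]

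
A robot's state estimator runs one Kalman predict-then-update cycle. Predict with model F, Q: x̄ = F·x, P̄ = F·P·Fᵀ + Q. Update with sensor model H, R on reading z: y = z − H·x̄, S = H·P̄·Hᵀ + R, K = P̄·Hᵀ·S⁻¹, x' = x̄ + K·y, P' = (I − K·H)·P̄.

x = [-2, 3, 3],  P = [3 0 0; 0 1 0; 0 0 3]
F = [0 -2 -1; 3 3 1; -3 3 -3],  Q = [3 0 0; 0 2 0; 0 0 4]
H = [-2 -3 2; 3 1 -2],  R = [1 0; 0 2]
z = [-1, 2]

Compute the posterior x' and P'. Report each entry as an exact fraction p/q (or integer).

x' = [-149955/75086, -82373/75086, -317749/75086]
P' = [274479/75086 110437/75086 446893/75086; 110437/75086 96619/75086 240347/75086; 446893/75086 240347/75086 810311/75086]

x̄ = F·x = [-9, 6, 6]
P̄ = F·P·Fᵀ + Q = [10 -9 3; -9 41 -27; 3 -27 67]
y = z − H·x̄ = [-13, 35]
S = H·P̄·Hᵀ + R = [870 -538; -538 419]
K = P̄·Hᵀ·S⁻¹ = [13517/75086 10022/37543; -30037/75086 -13191/37543; 5795/75086 -9899/37543]
x' = x̄ + K·y = [-149955/75086, -82373/75086, -317749/75086]
P' = (I − K·H)·P̄ = [274479/75086 110437/75086 446893/75086; 110437/75086 96619/75086 240347/75086; 446893/75086 240347/75086 810311/75086]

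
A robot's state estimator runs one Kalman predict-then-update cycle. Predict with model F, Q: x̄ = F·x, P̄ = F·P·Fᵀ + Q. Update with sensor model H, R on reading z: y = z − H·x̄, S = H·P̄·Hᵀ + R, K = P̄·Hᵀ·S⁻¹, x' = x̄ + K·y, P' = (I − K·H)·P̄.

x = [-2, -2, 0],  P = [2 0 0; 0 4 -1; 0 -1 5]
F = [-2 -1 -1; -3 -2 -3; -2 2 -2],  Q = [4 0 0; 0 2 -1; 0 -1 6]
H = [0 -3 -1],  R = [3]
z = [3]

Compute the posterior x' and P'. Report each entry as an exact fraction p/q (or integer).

x' = [441/211, 359/422, -4587/844]
P' = [1509/211 480/211 -1365/211; 480/211 870/211 -4869/422; -1365/211 -4869/422 29631/844]

x̄ = F·x = [6, 10, 0]
P̄ = F·P·Fᵀ + Q = [19 30 10; 30 69 27; 10 27 58]
y = z − H·x̄ = [33]
S = H·P̄·Hᵀ + R = [844]
K = P̄·Hᵀ·S⁻¹ = [-25/211; -117/422; -139/844]
x' = x̄ + K·y = [441/211, 359/422, -4587/844]
P' = (I − K·H)·P̄ = [1509/211 480/211 -1365/211; 480/211 870/211 -4869/422; -1365/211 -4869/422 29631/844]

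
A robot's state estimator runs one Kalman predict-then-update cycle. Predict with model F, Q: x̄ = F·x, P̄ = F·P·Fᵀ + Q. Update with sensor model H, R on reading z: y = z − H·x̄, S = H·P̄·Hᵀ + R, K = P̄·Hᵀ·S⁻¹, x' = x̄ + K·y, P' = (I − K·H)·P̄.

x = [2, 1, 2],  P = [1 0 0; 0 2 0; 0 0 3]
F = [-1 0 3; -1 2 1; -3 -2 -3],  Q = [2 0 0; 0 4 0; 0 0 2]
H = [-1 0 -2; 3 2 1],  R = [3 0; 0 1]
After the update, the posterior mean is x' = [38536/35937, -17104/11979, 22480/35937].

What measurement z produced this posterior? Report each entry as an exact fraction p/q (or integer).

z = [-3, 1]

x̄ = F·x = [4, 2, -14]
P̄ = F·P·Fᵀ + Q = [30 10 -24; 10 16 -14; -24 -14 46]
S = H·P̄·Hᵀ + R = [121 22; 22 301]
K = P̄·Hᵀ·S⁻¹ = [3526/35937 910/3267; 1454/11979 164/1089; -19280/35937 -458/3267]
x' − x̄ = [-105212/35937, -41062/11979, 525598/35937] = K·y
y = (KᵀK)⁻¹·Kᵀ·(x' − x̄) = [-27, -1]
z = y + H·x̄ = [-27, -1] + [24, 2] = [-3, 1]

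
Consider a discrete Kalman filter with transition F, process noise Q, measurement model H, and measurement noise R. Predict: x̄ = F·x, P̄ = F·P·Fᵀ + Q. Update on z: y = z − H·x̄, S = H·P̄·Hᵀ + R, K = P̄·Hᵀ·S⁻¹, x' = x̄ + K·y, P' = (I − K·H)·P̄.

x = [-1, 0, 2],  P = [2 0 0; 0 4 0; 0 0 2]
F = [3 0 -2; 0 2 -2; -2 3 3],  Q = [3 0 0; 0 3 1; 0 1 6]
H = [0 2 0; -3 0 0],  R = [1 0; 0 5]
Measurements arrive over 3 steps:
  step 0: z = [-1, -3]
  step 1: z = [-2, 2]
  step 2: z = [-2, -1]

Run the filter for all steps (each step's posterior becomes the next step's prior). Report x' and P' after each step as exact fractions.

step 0: x̄ = F·x = [-7, -4, 8]
step 0: P̄ = F·P·Fᵀ + Q = [29 8 -24; 8 27 13; -24 13 68]
step 0: y = z − H·x̄ = [7, -24]
step 0: S = H·P̄·Hᵀ + R = [109 -48; -48 266]
step 0: K = P̄·Hᵀ·S⁻¹ = [8/2669 -1743/5338; 6606/13345 -12/13345; 5186/13345 4548/13345]
step 0: x' = x̄ + K·y = [2289/2669, -1370/2669, 6782/2669]
step 0: P' = (I − K·H)·P̄ = [2905/5338 4/2669 -1516/2669; 4/2669 3303/13345 2593/13345; -1516/2669 2593/13345 445168/13345]
step 1: x̄ = F·x = [-6697/2669, -16304/2669, 11658/2669]
step 1: P̄ = F·P·Fᵀ + Q = [3954059/26690 363180/2669 -2828501/13345; 363180/2669 362635/2669 -533649/2669; -2828501/13345 -533649/2669 4282753/13345]
step 1: y = z − H·x̄ = [27270/2669, -14753/2669]
step 1: S = H·P̄·Hᵀ + R = [1453209/2669 -2179080/2669; -2179080/2669 35719981/26690]
step 1: K = P̄·Hᵀ·S⁻¹ = [12106000/552604147 -176127999/552604147; 811046230/1657812441 -3631800/552604147; -676354/2618977 831702/2618977]
step 1: x' = x̄ + K·y = [-289337948/552604147, -593356252/552604147, -68280/2618977]
step 1: P' = (I − K·H)·P̄ = [293546665/552604147 6053000/552604147 -1386170/2618977; 6053000/552604147 405523115/1657812441 -338177/2618977; -1386170/2618977 -338177/2618977 41188867/2618977]
step 2: x̄ = F·x = [-839199684/552604147, -1157898344/552604147, -1244614100/552604147]
step 2: P̄ = F·P·Fᵀ + Q = [42572918614/552604147 36840034356/552604147 -57226040840/552604147; 36840034356/552604147 112598269355/1657812441 -51975594725/552604147; -57226040840/552604147 -51975594725/552604147 86076789514/552604147]
step 2: y = z − H·x̄ = [1210588394/552604147, -3070203199/552604147]
step 2: S = H·P̄·Hᵀ + R = [452050889861/1657812441 -221040206136/552604147; -221040206136/552604147 385919288261/552604147]
step 2: K = P̄·Hᵀ·S⁻¹ = [1105201030680/50449928105539 -16063224552078/50449928105539; 24646085120378/50449928105539 -331560309204/50449928105539; -11775163834770/50449928105539 15698526819960/50449928105539]
step 2: x' = x̄ + K·y = [15051901560978/50449928105539, -49875966786904/50449928105539, -226641867387560/50449928105539]
step 2: P' = (I − K·H)·P̄ = [26772040920130/50449928105539 552600515340/50449928105539 -26164211366600/50449928105539; 552600515340/50449928105539 12323042560189/50449928105539 -5887581917385/50449928105539; -26164211366600/50449928105539 -5887581917385/50449928105539 766248222099118/50449928105539]

step 0: x' = [2289/2669, -1370/2669, 6782/2669], P' = [2905/5338 4/2669 -1516/2669; 4/2669 3303/13345 2593/13345; -1516/2669 2593/13345 445168/13345]
step 1: x' = [-289337948/552604147, -593356252/552604147, -68280/2618977], P' = [293546665/552604147 6053000/552604147 -1386170/2618977; 6053000/552604147 405523115/1657812441 -338177/2618977; -1386170/2618977 -338177/2618977 41188867/2618977]
step 2: x' = [15051901560978/50449928105539, -49875966786904/50449928105539, -226641867387560/50449928105539], P' = [26772040920130/50449928105539 552600515340/50449928105539 -26164211366600/50449928105539; 552600515340/50449928105539 12323042560189/50449928105539 -5887581917385/50449928105539; -26164211366600/50449928105539 -5887581917385/50449928105539 766248222099118/50449928105539]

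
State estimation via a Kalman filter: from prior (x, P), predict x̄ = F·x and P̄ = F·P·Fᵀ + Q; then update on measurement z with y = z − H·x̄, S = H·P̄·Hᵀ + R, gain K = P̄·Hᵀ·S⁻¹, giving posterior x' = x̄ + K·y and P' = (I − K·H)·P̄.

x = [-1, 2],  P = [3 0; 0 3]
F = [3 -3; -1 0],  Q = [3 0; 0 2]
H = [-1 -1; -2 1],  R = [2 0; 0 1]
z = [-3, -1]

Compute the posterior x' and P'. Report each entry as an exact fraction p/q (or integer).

x' = [12/11, 134/121]
P' = [3/10 27/110; 27/110 923/1210]

x̄ = F·x = [-9, 1]
P̄ = F·P·Fᵀ + Q = [57 -9; -9 5]
y = z − H·x̄ = [-11, -20]
S = H·P̄·Hᵀ + R = [46 100; 100 270]
K = P̄·Hᵀ·S⁻¹ = [-3/11 -39/110; -61/121 329/1210]
x' = x̄ + K·y = [12/11, 134/121]
P' = (I − K·H)·P̄ = [3/10 27/110; 27/110 923/1210]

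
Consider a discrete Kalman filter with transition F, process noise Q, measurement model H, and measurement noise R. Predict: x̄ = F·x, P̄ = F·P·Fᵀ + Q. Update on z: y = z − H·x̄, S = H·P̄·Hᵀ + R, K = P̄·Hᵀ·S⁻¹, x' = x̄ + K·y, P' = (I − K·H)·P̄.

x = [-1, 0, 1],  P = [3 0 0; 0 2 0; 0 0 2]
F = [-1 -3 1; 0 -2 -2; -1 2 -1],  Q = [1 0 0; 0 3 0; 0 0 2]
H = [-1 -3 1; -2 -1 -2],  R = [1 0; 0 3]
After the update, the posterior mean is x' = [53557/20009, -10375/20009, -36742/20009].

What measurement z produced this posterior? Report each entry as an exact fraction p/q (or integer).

x̄ = F·x = [2, -2, 0]
P̄ = F·P·Fᵀ + Q = [24 8 -11; 8 19 -4; -11 -4 15]
S = H·P̄·Hᵀ + R = [305 111; 111 106]
K = P̄·Hᵀ·S⁻¹ = [-2480/20009 -3821/20009; -4317/20009 -576/20009; 4472/20009 -5438/20009]
x' − x̄ = [13539/20009, 29643/20009, -36742/20009] = K·y
y = (KᵀK)⁻¹·Kᵀ·(x' − x̄) = [-7, 1]
z = y + H·x̄ = [-7, 1] + [4, -2] = [-3, -1]

z = [-3, -1]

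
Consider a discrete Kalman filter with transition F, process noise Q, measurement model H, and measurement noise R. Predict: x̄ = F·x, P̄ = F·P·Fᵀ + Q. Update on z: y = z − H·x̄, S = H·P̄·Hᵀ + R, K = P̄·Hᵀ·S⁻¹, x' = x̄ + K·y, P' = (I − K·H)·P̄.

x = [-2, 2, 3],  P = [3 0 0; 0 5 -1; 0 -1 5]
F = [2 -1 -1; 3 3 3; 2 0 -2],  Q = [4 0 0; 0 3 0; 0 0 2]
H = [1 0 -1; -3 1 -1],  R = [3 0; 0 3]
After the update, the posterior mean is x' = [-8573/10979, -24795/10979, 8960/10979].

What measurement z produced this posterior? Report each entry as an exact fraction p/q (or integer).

x̄ = F·x = [-9, 9, -10]
P̄ = F·P·Fᵀ + Q = [24 -6 20; -6 102 -6; 20 -6 34]
S = H·P̄·Hᵀ + R = [21 2; 2 523]
K = P̄·Hᵀ·S⁻¹ = [2288/10979 -2066/10979; -252/10979 2646/10979; -7122/10979 -2072/10979]
x' − x̄ = [90238/10979, -123606/10979, 118750/10979] = K·y
y = (KᵀK)⁻¹·Kᵀ·(x' − x̄) = [-3, -47]
z = y + H·x̄ = [-3, -47] + [1, 46] = [-2, -1]

z = [-2, -1]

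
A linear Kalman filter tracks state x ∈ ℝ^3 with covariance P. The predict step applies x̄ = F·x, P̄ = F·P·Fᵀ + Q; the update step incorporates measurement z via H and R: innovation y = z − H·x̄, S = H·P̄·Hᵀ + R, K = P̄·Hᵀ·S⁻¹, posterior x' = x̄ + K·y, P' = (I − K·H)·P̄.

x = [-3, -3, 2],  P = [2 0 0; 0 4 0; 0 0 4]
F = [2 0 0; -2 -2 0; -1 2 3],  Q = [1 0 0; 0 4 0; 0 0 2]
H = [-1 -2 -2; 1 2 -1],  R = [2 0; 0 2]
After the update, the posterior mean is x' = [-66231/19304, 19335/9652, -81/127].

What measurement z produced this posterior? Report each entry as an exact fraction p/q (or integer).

x̄ = F·x = [-6, 12, 3]
P̄ = F·P·Fᵀ + Q = [9 -8 -4; -8 28 -12; -4 -12 56]
S = H·P̄·Hᵀ + R = [203 51; 51 203]
K = P̄·Hᵀ·S⁻¹ = [1599/19304 -687/19304; -1983/9652 3351/9652; -42/127 -42/127]
x' − x̄ = [49593/19304, -96489/9652, -462/127] = K·y
y = (KᵀK)⁻¹·Kᵀ·(x' − x̄) = [25, -14]
z = y + H·x̄ = [25, -14] + [-24, 15] = [1, 1]

z = [1, 1]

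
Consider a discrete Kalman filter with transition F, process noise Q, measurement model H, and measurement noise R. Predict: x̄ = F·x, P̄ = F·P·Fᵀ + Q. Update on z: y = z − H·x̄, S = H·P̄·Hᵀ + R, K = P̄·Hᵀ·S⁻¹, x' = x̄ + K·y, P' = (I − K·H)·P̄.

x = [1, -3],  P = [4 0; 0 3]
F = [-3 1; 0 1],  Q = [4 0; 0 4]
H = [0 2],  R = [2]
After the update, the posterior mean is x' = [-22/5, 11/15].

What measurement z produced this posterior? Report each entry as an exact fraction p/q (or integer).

z = [2]

x̄ = F·x = [-6, -3]
P̄ = F·P·Fᵀ + Q = [43 3; 3 7]
S = H·P̄·Hᵀ + R = [30]
K = P̄·Hᵀ·S⁻¹ = [1/5; 7/15]
x' − x̄ = [8/5, 56/15] = K·y
y = (KᵀK)⁻¹·Kᵀ·(x' − x̄) = [8]
z = y + H·x̄ = [8] + [-6] = [2]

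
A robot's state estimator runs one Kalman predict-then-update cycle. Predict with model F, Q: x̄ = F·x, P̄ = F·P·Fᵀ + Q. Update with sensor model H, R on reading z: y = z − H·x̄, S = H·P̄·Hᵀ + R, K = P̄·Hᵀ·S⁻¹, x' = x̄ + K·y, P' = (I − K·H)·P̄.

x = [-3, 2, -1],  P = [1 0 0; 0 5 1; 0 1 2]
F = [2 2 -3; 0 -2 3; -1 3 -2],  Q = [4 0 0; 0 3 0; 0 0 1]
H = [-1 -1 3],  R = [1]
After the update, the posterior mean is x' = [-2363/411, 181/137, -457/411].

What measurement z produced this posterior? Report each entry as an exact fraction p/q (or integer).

z = [1]

x̄ = F·x = [1, -7, 11]
P̄ = F·P·Fᵀ + Q = [34 -26 27; -26 29 -29; 27 -29 43]
S = H·P̄·Hᵀ + R = [411]
K = P̄·Hᵀ·S⁻¹ = [73/411; -30/137; 131/411]
x' − x̄ = [-2774/411, 1140/137, -4978/411] = K·y
y = (KᵀK)⁻¹·Kᵀ·(x' − x̄) = [-38]
z = y + H·x̄ = [-38] + [39] = [1]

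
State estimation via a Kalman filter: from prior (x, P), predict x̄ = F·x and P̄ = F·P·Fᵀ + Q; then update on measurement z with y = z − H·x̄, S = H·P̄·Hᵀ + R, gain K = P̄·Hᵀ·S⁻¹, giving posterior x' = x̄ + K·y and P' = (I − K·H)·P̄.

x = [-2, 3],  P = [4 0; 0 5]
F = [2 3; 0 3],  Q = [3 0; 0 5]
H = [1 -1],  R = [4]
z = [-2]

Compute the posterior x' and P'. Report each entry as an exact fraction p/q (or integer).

x' = [89/14, 121/14]
P' = [1431/28 1355/28; 1355/28 1375/28]

x̄ = F·x = [5, 9]
P̄ = F·P·Fᵀ + Q = [64 45; 45 50]
y = z − H·x̄ = [2]
S = H·P̄·Hᵀ + R = [28]
K = P̄·Hᵀ·S⁻¹ = [19/28; -5/28]
x' = x̄ + K·y = [89/14, 121/14]
P' = (I − K·H)·P̄ = [1431/28 1355/28; 1355/28 1375/28]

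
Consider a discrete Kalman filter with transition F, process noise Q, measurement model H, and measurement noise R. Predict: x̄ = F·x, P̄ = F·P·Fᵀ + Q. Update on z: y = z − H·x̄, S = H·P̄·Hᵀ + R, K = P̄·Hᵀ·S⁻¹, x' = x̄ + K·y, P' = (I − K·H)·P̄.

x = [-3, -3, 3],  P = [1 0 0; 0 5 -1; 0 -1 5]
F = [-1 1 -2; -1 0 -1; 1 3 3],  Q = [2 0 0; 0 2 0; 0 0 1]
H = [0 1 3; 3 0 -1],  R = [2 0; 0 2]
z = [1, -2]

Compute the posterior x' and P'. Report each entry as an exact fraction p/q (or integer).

x̄ = F·x = [-6, 0, -3]
P̄ = F·P·Fᵀ + Q = [32 12 -13; 12 8 -13; -13 -13 74]
y = z − H·x̄ = [10, 13]
S = H·P̄·Hᵀ + R = [598 -290; -290 442]
K = P̄·Hᵀ·S⁻¹ = [4919/45054 7169/22527; 127/45054 2539/22527; 7451/22527 -1741/45054]
x' = x̄ + K·y = [-1930/2503, 3738/2503, -975/5006]
P' = (I − K·H)·P̄ = [11699/45054 -9425/45054 6421/45054; -9425/45054 115547/45054 -38431/45054; 6421/45054 -38431/45054 22745/45054]

x' = [-1930/2503, 3738/2503, -975/5006]
P' = [11699/45054 -9425/45054 6421/45054; -9425/45054 115547/45054 -38431/45054; 6421/45054 -38431/45054 22745/45054]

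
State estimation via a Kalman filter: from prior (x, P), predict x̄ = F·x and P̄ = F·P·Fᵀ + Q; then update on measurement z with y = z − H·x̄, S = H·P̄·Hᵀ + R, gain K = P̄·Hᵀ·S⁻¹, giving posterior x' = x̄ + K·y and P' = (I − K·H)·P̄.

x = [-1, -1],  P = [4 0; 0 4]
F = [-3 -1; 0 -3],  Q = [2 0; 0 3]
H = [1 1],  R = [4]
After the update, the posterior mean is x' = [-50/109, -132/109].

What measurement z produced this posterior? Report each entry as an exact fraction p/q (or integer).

x̄ = F·x = [4, 3]
P̄ = F·P·Fᵀ + Q = [42 12; 12 39]
S = H·P̄·Hᵀ + R = [109]
K = P̄·Hᵀ·S⁻¹ = [54/109; 51/109]
x' − x̄ = [-486/109, -459/109] = K·y
y = (KᵀK)⁻¹·Kᵀ·(x' − x̄) = [-9]
z = y + H·x̄ = [-9] + [7] = [-2]

z = [-2]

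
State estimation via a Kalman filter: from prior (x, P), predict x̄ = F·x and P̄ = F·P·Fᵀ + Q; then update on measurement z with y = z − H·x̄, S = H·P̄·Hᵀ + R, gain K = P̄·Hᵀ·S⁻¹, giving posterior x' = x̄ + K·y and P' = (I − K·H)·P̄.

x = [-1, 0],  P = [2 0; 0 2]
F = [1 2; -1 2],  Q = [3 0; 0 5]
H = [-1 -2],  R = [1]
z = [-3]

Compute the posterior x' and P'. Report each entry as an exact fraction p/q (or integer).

x̄ = F·x = [-1, 1]
P̄ = F·P·Fᵀ + Q = [13 6; 6 15]
y = z − H·x̄ = [-2]
S = H·P̄·Hᵀ + R = [98]
K = P̄·Hᵀ·S⁻¹ = [-25/98; -18/49]
x' = x̄ + K·y = [-24/49, 85/49]
P' = (I − K·H)·P̄ = [649/98 -156/49; -156/49 87/49]

x' = [-24/49, 85/49]
P' = [649/98 -156/49; -156/49 87/49]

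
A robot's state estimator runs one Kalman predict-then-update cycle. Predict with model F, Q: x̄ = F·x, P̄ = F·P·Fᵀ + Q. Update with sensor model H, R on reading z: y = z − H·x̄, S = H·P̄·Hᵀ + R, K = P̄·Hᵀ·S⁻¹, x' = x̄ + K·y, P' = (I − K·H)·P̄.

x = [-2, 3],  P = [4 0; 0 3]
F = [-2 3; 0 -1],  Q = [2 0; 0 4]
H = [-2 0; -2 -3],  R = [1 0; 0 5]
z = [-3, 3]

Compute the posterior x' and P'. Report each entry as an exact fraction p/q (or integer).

x̄ = F·x = [13, -3]
P̄ = F·P·Fᵀ + Q = [45 -9; -9 7]
y = z − H·x̄ = [23, 20]
S = H·P̄·Hᵀ + R = [181 126; 126 140]
K = P̄·Hᵀ·S⁻¹ = [-333/676 -9/1352; 207/676 -2811/9464]
x' = x̄ + K·y = [1039/676, -8979/4732]
P' = (I − K·H)·P̄ = [333/1352 -207/1352; -207/1352 5651/9464]

x' = [1039/676, -8979/4732]
P' = [333/1352 -207/1352; -207/1352 5651/9464]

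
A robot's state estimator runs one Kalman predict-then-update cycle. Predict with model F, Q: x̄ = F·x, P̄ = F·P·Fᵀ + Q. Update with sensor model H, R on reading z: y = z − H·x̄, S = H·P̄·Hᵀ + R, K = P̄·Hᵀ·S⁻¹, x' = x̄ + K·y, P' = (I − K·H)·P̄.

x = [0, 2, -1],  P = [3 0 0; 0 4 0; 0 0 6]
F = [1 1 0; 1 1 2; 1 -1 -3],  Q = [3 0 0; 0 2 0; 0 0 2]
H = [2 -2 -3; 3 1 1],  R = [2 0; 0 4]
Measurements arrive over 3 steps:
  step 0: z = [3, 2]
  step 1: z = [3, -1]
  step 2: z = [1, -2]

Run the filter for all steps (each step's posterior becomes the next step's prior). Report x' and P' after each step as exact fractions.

step 0: x̄ = F·x = [2, 0, 1]
step 0: P̄ = F·P·Fᵀ + Q = [10 7 -1; 7 33 -37; -1 -37 63]
step 0: y = z − H·x̄ = [2, -5]
step 0: S = H·P̄·Hᵀ + R = [253 -31; -31 152]
step 0: K = P̄·Hᵀ·S⁻¹ = [2484/37495 9387/37495; 1899/7499 1226/7499; -17071/37495 2192/37495]
step 0: x' = x̄ + K·y = [33023/37495, -2332/7499, -7607/37495]
step 0: P' = (I − K·H)·P̄ = [14662/37495 -8734/7499 37232/37495; -8734/7499 114584/7499 -83478/7499; 37232/37495 -83478/7499 314462/37495]
step 1: x̄ = F·x = [21363/37495, 6149/37495, 67504/37495]
step 1: P̄ = F·P·Fᵀ + Q = [612727/37495 -260074/37495 582216/37495; -260074/37495 312448/37495 -395312/37495; 582216/37495 -395312/37495 852338/37495]
step 1: y = z − H·x̄ = [284569/37495, -175237/37495]
step 1: S = H·P̄·Hᵀ + R = [1796988/37495 -564204/37495; -564204/37495 7971537/37495]
step 1: K = P̄·Hᵀ·S⁻¹ = [1793609/20753034 958519/3458839; -357791/31129551 -3395750/31129551; -15803035/62259102 8046292/31129551]
step 1: x' = x̄ + K·y = [-1441669/20753034, 2028894/3458839, -27686639/20753034]
step 1: P' = (I − K·H)·P̄ = [3914609/10376517 -6760406/10376517 6518807/10376517; -6760406/10376517 181628816/31129551 -134368162/31129551; 6518807/10376517 -134368162/31129551 107884067/31129551]
step 2: x̄ = F·x = [10731695/20753034, -44641583/20753034, 34722442/10376517]
step 2: P̄ = F·P·Fᵀ + Q = [246198860/31129551 -25604425/10376517 174550234/31129551; -25604425/10376517 62452871/10376517 -18322778/3458839; 174550234/31129551 -18322778/3458839 343603286/31129551]
step 2: y = z − H·x̄ = [59170565/10376517, -16417409/3458839]
step 2: S = H·P̄·Hᵀ + R = [1429961936/31129551 -18407452/31129551; -18407452/31129551 3127881593/31129551]
step 2: K = P̄·Hᵀ·S⁻¹ = [9592929889/107753227408 7216882795/26938306852; -5252981657/215506454816 -3590214679/53876613704; -52415042389/215506454816 12020588709/53876613704]
step 2: x' = x̄ + K·y = [-26596952635/107753227408, -425363565061/215506454816, 194026536095/215506454816]
step 2: P' = (I − K·H)·P̄ = [9732843377/26938306852 -31324437325/53876613704 30662439423/53876613704; -31324437325/53876613704 597719487197/107753227408 -438494580679/107753227408; 30662439423/53876613704 -438494580679/107753227408 350684653813/107753227408]

step 0: x' = [33023/37495, -2332/7499, -7607/37495], P' = [14662/37495 -8734/7499 37232/37495; -8734/7499 114584/7499 -83478/7499; 37232/37495 -83478/7499 314462/37495]
step 1: x' = [-1441669/20753034, 2028894/3458839, -27686639/20753034], P' = [3914609/10376517 -6760406/10376517 6518807/10376517; -6760406/10376517 181628816/31129551 -134368162/31129551; 6518807/10376517 -134368162/31129551 107884067/31129551]
step 2: x' = [-26596952635/107753227408, -425363565061/215506454816, 194026536095/215506454816], P' = [9732843377/26938306852 -31324437325/53876613704 30662439423/53876613704; -31324437325/53876613704 597719487197/107753227408 -438494580679/107753227408; 30662439423/53876613704 -438494580679/107753227408 350684653813/107753227408]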